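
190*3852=731880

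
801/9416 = 801/9416   =  0.09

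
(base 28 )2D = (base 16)45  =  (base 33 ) 23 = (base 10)69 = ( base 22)33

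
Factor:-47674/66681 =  - 2^1*3^( - 2)*11^2 * 31^( - 1) * 197^1*239^(-1 )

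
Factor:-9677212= - 2^2*67^1* 36109^1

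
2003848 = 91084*22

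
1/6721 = 1/6721 = 0.00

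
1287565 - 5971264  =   - 4683699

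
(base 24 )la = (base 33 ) fj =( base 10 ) 514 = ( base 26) JK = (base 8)1002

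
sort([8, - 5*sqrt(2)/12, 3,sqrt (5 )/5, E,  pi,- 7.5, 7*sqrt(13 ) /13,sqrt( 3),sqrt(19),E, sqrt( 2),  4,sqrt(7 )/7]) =[ - 7.5 , - 5*sqrt( 2 )/12,sqrt( 7)/7,sqrt (5) /5,  sqrt( 2),  sqrt( 3),7*sqrt (13)/13, E, E, 3,pi, 4,sqrt( 19), 8 ]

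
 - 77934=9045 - 86979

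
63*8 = 504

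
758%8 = 6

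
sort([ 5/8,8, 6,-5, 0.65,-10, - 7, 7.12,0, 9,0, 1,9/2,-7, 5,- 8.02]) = [ - 10, - 8.02, - 7,-7 , - 5, 0,0,5/8 , 0.65,1 , 9/2, 5,6, 7.12, 8, 9 ]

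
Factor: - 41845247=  - 1249^1*33503^1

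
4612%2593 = 2019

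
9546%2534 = 1944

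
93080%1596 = 512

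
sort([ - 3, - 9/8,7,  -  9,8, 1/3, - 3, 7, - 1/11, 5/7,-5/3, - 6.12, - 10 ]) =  [ - 10, - 9, - 6.12, - 3, - 3 , - 5/3, - 9/8, - 1/11,  1/3,5/7,7,7, 8]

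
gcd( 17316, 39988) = 52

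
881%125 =6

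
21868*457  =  9993676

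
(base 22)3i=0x54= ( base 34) 2g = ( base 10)84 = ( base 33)2I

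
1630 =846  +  784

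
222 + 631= 853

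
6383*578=3689374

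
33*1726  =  56958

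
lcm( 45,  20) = 180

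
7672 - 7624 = 48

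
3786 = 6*631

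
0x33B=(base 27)13H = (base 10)827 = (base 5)11302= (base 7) 2261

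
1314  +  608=1922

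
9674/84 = 115 + 1/6   =  115.17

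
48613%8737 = 4928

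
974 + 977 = 1951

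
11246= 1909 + 9337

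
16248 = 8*2031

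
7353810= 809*9090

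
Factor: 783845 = 5^1*19^1*37^1*223^1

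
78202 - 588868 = -510666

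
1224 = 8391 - 7167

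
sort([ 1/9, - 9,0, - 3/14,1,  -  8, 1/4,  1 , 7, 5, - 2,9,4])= [ - 9, - 8,  -  2, - 3/14, 0, 1/9,1/4,1 , 1 , 4, 5,  7, 9] 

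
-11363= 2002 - 13365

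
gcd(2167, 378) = 1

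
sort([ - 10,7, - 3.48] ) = [ - 10, - 3.48,7]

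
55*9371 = 515405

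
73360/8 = 9170 = 9170.00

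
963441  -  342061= 621380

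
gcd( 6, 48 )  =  6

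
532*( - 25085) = -13345220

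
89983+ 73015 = 162998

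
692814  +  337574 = 1030388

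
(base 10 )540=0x21c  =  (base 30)i0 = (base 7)1401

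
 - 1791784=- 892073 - 899711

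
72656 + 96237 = 168893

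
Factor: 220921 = 173^1 * 1277^1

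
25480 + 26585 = 52065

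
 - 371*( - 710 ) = 263410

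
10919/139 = 78+77/139 = 78.55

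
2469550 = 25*98782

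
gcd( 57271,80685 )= 1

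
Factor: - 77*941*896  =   - 64921472 = - 2^7 * 7^2*11^1*941^1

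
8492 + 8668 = 17160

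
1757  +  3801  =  5558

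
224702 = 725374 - 500672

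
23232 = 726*32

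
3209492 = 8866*362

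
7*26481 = 185367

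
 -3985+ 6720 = 2735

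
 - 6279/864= - 8+211/288 = - 7.27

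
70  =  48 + 22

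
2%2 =0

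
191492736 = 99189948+92302788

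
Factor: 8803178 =2^1*17^1  *258917^1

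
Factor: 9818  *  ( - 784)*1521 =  - 11707611552=- 2^5*3^2*7^2 * 13^2*4909^1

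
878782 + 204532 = 1083314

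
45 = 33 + 12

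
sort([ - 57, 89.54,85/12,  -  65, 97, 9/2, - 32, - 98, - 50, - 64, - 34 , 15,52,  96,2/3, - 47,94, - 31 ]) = [ - 98,- 65,-64, - 57 , - 50, - 47, - 34, - 32, - 31, 2/3,9/2,85/12,  15, 52,89.54,94,  96 , 97 ]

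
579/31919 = 579/31919 = 0.02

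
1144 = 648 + 496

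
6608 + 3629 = 10237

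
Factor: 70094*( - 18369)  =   - 1287556686 = - 2^1*3^2 * 13^1*101^1*157^1*347^1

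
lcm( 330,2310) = 2310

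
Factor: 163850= 2^1*5^2*  29^1*113^1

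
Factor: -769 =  - 769^1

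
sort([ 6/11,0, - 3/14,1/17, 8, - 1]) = [ - 1,- 3/14,0, 1/17,  6/11,8]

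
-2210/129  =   - 2210/129 = -17.13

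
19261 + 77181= 96442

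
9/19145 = 9/19145 = 0.00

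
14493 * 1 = 14493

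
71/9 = 71/9 = 7.89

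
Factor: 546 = 2^1*3^1 * 7^1*13^1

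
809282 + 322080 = 1131362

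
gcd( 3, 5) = 1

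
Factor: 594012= 2^2*3^1*59^1*839^1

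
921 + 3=924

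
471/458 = 471/458=   1.03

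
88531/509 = 173 + 474/509 = 173.93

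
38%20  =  18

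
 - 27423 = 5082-32505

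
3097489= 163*19003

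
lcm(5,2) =10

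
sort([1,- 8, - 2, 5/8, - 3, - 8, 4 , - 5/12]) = [ - 8, - 8, - 3, - 2, - 5/12,5/8,1,4 ]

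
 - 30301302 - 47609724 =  - 77911026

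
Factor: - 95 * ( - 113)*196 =2104060 = 2^2 * 5^1 * 7^2 * 19^1*113^1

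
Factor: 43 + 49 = 2^2*23^1 = 92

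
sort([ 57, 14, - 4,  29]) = [ - 4,14, 29, 57] 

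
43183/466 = 92 + 311/466 = 92.67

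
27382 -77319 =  - 49937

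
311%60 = 11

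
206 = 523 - 317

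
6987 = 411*17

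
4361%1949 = 463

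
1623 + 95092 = 96715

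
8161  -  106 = 8055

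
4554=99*46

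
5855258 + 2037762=7893020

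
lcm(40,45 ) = 360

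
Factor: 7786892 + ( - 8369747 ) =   -  3^1*5^1*7^2*13^1*61^1 = -582855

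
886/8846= 443/4423= 0.10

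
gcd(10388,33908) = 196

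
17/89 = 17/89 = 0.19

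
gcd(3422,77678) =2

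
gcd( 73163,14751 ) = 1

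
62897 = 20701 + 42196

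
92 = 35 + 57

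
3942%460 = 262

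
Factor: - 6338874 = -2^1 * 3^1*1056479^1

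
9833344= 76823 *128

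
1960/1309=1 + 93/187 = 1.50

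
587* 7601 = 4461787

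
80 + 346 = 426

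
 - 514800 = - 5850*88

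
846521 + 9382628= 10229149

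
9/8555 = 9/8555 =0.00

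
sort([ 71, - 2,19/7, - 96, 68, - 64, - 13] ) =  [-96,  -  64,- 13, - 2,19/7,68,71]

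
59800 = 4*14950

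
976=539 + 437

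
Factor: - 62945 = -5^1*12589^1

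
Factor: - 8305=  - 5^1* 11^1*151^1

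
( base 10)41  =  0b101001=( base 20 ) 21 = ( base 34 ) 17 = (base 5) 131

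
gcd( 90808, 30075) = 1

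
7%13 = 7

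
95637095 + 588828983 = 684466078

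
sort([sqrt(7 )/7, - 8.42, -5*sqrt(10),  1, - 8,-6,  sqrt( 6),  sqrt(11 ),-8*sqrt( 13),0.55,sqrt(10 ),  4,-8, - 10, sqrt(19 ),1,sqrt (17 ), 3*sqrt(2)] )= [-8*sqrt(13 ), - 5*sqrt(10 ), - 10,-8.42, - 8,-8, - 6,sqrt( 7) /7  ,  0.55, 1,1,sqrt( 6),sqrt( 10 ),sqrt(11 ),4,sqrt(17),3*sqrt( 2),sqrt(19 ) ] 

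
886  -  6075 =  - 5189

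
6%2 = 0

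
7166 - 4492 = 2674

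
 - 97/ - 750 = 97/750 = 0.13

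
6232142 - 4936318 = 1295824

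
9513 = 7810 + 1703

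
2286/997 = 2286/997 = 2.29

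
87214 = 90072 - 2858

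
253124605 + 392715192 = 645839797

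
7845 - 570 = 7275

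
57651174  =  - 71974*( - 801 ) 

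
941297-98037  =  843260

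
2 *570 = 1140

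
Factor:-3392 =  - 2^6*53^1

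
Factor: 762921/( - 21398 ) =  - 2^( - 1 )* 3^2 * 13^( - 1)* 103^1 = -927/26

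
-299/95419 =  -  1+95120/95419 = - 0.00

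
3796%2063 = 1733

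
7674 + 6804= 14478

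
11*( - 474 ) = -5214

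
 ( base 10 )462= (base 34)dk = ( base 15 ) 20c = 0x1CE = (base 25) ic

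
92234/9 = 92234/9=10248.22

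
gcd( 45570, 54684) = 9114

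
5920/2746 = 2 + 214/1373 = 2.16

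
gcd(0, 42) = 42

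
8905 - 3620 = 5285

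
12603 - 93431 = - 80828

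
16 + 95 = 111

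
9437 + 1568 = 11005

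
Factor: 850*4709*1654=6620383100= 2^2 * 5^2 * 17^2*277^1*827^1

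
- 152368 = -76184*2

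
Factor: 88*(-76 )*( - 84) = 2^7 * 3^1*7^1*11^1 * 19^1 = 561792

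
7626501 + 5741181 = 13367682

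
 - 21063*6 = -126378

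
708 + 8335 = 9043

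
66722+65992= 132714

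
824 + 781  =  1605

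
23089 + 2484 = 25573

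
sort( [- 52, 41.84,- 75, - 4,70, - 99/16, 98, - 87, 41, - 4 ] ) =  [ - 87, - 75,-52,-99/16,-4, - 4, 41, 41.84, 70, 98]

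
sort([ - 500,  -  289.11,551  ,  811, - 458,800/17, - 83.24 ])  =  [ - 500, - 458, - 289.11, - 83.24,800/17,551, 811 ]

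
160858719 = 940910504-780051785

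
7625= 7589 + 36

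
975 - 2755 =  - 1780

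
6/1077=2/359 = 0.01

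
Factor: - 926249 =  - 31^1*29879^1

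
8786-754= 8032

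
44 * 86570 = 3809080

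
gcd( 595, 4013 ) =1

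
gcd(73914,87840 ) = 6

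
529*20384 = 10783136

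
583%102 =73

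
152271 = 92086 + 60185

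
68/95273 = 68/95273=0.00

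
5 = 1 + 4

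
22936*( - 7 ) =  - 160552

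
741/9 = 247/3 = 82.33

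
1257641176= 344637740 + 913003436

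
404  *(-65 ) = - 26260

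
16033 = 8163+7870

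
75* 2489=186675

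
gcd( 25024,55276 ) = 4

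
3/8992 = 3/8992 =0.00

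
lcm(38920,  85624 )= 428120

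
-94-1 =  - 95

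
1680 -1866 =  - 186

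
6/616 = 3/308 = 0.01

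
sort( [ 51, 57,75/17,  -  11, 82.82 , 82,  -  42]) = [-42, - 11, 75/17, 51,57, 82,  82.82]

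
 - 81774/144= - 568 + 1/8 = - 567.88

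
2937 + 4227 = 7164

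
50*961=48050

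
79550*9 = 715950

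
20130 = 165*122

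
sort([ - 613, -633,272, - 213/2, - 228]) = [ - 633,-613, - 228, - 213/2,272] 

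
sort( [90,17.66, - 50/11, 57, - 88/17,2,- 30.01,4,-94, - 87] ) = [ - 94 , - 87 , - 30.01, - 88/17, - 50/11, 2, 4, 17.66,57, 90]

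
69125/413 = 167 + 22/59 = 167.37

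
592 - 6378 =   -  5786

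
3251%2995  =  256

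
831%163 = 16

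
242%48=2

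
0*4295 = 0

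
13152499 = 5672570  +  7479929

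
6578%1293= 113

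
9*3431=30879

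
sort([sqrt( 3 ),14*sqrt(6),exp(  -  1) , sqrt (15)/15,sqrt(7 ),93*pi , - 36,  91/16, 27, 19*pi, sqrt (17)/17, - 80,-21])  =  [ - 80,-36, - 21,sqrt(17)/17 , sqrt( 15) /15,  exp( - 1),sqrt( 3), sqrt(7 ),91/16, 27,14*sqrt (6 ), 19*pi, 93*pi] 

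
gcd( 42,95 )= 1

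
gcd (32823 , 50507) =1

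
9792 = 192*51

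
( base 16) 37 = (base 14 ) 3D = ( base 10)55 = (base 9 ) 61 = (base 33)1M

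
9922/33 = 902/3 = 300.67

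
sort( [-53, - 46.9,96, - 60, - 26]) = [ - 60,  -  53, - 46.9, - 26,96] 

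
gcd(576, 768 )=192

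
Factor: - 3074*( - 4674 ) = 2^2*3^1*19^1* 29^1*41^1 * 53^1 = 14367876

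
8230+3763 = 11993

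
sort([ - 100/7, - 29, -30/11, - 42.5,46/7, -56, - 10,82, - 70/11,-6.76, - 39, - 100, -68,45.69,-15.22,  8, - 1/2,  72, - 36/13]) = [ - 100, - 68, - 56 ,-42.5, - 39,-29, - 15.22, - 100/7, - 10, - 6.76 , -70/11, - 36/13, - 30/11 , - 1/2,46/7,8,  45.69, 72,82]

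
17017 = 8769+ 8248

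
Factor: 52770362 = 2^1*37^1 *41^1*17393^1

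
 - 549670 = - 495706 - 53964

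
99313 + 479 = 99792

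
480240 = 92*5220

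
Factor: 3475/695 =5 = 5^1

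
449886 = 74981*6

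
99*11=1089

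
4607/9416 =4607/9416 = 0.49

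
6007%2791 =425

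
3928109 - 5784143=-1856034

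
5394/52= 2697/26 =103.73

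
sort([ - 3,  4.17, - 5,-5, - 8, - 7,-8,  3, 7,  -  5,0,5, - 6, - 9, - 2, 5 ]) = [ - 9, - 8, - 8 ,-7,-6, - 5,  -  5 , - 5, - 3, -2,  0,3  ,  4.17,5 , 5,  7]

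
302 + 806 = 1108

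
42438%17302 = 7834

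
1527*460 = 702420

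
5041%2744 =2297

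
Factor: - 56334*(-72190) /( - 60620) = -203337573/3031 = -3^1*7^( - 1 )*41^1*229^1*433^(-1)*7219^1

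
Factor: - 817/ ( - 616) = 2^( - 3 )*7^( - 1)*11^( - 1 )*19^1*43^1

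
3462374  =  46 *75269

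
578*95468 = 55180504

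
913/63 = 913/63 = 14.49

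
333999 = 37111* 9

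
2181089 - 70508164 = -68327075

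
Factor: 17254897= 11^1 * 487^1*3221^1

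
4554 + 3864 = 8418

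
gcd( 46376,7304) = 88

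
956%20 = 16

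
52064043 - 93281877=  - 41217834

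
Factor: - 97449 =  - 3^1 * 11^1*2953^1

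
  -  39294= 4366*( - 9 ) 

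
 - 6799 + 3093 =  - 3706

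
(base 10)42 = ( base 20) 22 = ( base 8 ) 52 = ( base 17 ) 28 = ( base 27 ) 1F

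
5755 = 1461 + 4294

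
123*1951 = 239973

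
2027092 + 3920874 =5947966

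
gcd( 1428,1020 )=204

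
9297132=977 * 9516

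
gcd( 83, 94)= 1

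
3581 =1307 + 2274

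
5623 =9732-4109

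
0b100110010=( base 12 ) 216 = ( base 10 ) 306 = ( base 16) 132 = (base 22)dk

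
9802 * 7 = 68614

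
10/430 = 1/43 = 0.02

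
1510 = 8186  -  6676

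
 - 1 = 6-7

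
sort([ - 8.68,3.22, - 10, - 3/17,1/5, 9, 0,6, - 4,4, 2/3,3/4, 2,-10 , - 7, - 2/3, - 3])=[-10, - 10,-8.68, - 7, - 4, - 3, - 2/3,-3/17, 0,1/5, 2/3, 3/4,2,3.22,4,6,9]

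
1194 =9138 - 7944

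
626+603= 1229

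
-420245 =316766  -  737011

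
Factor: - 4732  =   - 2^2*7^1*13^2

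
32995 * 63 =2078685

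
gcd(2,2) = 2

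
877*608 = 533216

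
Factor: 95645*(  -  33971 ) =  - 5^1 * 7^1*11^1*23^1* 37^1*47^1*211^1 = - 3249156295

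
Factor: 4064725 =5^2*7^1*23227^1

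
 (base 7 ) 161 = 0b1011100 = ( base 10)92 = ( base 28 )38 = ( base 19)4G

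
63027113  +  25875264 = 88902377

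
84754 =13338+71416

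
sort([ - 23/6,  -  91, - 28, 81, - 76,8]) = [ - 91, - 76,-28, - 23/6,  8,81] 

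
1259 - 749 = 510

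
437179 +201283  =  638462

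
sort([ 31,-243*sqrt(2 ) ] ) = [ - 243*sqrt(2),  31 ] 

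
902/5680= 451/2840 =0.16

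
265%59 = 29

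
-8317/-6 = 1386+1/6 = 1386.17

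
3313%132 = 13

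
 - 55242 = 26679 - 81921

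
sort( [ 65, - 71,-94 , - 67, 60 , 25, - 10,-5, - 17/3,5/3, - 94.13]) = [-94.13, - 94 , - 71, - 67, - 10, - 17/3, - 5 , 5/3, 25 , 60 , 65] 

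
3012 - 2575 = 437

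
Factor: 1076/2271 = 2^2*3^ ( - 1 )*269^1*757^( - 1)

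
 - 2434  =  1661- 4095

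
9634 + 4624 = 14258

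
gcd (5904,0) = 5904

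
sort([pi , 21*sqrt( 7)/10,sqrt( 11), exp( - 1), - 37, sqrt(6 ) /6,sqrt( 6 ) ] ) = [ - 37,exp(-1) , sqrt( 6)/6,sqrt( 6),  pi, sqrt(11 ), 21*sqrt(7)/10 ]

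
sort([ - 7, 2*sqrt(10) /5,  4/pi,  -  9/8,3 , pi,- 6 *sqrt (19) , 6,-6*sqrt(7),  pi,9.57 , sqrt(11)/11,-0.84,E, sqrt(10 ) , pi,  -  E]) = [  -  6*sqrt( 19 ) , - 6*sqrt(7),-7, - E, - 9/8,-0.84,sqrt(11)/11,  2  *  sqrt( 10)/5, 4/pi,  E, 3 , pi, pi , pi,sqrt(10),6,9.57]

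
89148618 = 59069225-  -  30079393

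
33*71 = 2343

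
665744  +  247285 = 913029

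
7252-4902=2350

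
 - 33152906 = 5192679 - 38345585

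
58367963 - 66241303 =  - 7873340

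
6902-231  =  6671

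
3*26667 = 80001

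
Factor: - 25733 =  - 25733^1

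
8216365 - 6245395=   1970970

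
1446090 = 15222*95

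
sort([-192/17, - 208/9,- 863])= [ - 863, - 208/9,  -  192/17]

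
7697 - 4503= 3194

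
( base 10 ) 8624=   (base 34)7FM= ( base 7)34100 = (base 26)cji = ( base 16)21b0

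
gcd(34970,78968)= 2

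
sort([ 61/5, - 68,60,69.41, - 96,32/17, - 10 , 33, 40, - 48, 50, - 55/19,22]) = [ - 96, - 68, - 48, - 10, - 55/19, 32/17,61/5, 22,33,40,50 , 60,69.41] 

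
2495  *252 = 628740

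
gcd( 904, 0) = 904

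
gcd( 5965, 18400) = 5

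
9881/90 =109 + 71/90 =109.79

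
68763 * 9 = 618867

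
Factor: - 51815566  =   - 2^1*11^1*2355253^1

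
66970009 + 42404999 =109375008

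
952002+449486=1401488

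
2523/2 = 1261 + 1/2 = 1261.50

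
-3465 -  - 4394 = 929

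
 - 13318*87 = - 1158666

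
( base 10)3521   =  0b110111000001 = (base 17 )C32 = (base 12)2055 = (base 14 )13d7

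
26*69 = 1794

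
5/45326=5/45326  =  0.00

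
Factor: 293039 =181^1*1619^1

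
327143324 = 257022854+70120470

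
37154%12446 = 12262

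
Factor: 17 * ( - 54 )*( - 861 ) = 2^1 *3^4 *7^1*17^1*41^1 = 790398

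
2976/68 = 43+13/17= 43.76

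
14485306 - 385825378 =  - 371340072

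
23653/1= 23653 = 23653.00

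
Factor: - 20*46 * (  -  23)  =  21160 = 2^3  *5^1 * 23^2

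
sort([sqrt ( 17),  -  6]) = [ - 6, sqrt( 17)]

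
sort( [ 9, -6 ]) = [ - 6,9] 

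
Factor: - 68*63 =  - 4284 = - 2^2 * 3^2*7^1 * 17^1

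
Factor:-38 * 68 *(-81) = 209304 = 2^3 * 3^4 * 17^1* 19^1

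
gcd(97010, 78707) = 1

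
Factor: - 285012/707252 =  - 27/67 = - 3^3 * 67^ (-1)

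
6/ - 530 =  - 1 + 262/265 = -  0.01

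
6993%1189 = 1048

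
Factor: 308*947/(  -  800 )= - 72919/200 =- 2^(-3)*5^( - 2)*7^1 * 11^1*947^1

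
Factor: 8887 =8887^1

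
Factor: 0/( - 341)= 0= 0^1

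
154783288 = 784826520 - 630043232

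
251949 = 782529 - 530580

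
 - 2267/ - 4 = 2267/4 = 566.75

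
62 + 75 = 137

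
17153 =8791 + 8362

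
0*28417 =0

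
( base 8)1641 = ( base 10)929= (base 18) 2FB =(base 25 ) 1c4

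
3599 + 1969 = 5568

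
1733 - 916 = 817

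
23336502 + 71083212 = 94419714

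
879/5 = 175 + 4/5 = 175.80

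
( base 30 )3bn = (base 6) 22045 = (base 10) 3053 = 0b101111101101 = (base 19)88d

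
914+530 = 1444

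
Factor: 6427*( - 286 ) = -2^1*11^1*13^1*6427^1 =- 1838122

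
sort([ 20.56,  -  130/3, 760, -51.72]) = [-51.72, - 130/3 , 20.56, 760 ] 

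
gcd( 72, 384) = 24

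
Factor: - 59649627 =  - 3^1*47^2*9001^1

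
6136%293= 276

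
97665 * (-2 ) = -195330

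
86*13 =1118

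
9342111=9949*939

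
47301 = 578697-531396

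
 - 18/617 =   -  1  +  599/617 = - 0.03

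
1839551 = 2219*829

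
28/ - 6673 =-28/6673 = - 0.00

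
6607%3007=593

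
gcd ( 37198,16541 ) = 7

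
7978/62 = 128 + 21/31 = 128.68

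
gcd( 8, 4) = 4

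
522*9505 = 4961610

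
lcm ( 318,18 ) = 954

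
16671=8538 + 8133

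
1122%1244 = 1122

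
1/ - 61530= -1/61530 =-  0.00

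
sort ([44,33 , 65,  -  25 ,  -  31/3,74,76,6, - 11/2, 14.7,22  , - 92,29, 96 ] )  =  [ - 92, - 25, - 31/3, - 11/2, 6, 14.7,22,29,33,44,  65,74,76,96 ]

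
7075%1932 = 1279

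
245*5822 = 1426390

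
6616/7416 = 827/927= 0.89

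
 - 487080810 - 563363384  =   - 1050444194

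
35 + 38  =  73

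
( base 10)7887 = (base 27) am3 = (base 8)17317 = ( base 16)1ECF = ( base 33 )780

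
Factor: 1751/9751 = 7^ ( - 2 )*17^1*103^1*199^( - 1) 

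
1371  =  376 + 995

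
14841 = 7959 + 6882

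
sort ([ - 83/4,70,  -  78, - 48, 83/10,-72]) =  [ - 78,-72, - 48, - 83/4,83/10,70]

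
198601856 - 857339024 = -658737168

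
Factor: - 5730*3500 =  - 2^3 * 3^1*5^4*7^1*191^1=- 20055000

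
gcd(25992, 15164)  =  4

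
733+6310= 7043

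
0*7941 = 0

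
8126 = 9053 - 927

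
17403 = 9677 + 7726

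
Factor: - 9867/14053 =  - 3^1*11^1*47^( - 1) = -  33/47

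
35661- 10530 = 25131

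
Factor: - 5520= - 2^4*3^1*5^1*23^1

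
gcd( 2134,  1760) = 22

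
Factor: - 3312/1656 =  - 2 = - 2^1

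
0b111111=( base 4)333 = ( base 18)39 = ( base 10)63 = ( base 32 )1V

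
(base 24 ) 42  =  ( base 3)10122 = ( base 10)98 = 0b1100010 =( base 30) 38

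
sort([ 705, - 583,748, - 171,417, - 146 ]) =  [ - 583, - 171, - 146,417, 705, 748] 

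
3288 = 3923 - 635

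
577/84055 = 577/84055 = 0.01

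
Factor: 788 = 2^2*197^1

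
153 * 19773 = 3025269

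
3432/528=13/2 = 6.50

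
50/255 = 10/51 = 0.20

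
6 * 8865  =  53190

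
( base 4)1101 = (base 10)81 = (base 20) 41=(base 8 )121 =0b1010001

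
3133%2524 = 609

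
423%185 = 53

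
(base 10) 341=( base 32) al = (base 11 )290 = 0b101010101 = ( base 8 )525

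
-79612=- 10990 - 68622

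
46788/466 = 100 + 94/233 =100.40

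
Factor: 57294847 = 57294847^1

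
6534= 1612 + 4922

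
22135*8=177080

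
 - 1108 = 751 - 1859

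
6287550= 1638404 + 4649146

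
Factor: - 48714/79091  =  - 2^1 * 3^1*23^1*139^ ( - 1 )*353^1*569^( - 1) 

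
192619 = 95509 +97110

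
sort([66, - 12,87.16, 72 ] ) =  [ - 12, 66,72,87.16 ] 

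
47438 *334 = 15844292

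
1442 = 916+526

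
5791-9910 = - 4119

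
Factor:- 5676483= -3^1 * 1892161^1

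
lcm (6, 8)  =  24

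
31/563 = 31/563 = 0.06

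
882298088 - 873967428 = 8330660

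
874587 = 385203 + 489384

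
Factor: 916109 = 916109^1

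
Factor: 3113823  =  3^1*1037941^1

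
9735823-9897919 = -162096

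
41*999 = 40959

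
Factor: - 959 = - 7^1*137^1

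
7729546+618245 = 8347791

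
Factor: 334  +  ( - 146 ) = 2^2 * 47^1 = 188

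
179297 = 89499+89798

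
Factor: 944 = 2^4*59^1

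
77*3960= 304920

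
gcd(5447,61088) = 1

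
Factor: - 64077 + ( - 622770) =-686847 = - 3^1*7^1*32707^1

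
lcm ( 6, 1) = 6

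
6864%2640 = 1584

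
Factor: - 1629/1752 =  - 2^(-3)*3^1*73^(-1 ) * 181^1 = -543/584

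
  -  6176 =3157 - 9333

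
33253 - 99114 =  - 65861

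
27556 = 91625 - 64069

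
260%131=129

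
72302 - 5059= 67243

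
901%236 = 193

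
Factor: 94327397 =94327397^1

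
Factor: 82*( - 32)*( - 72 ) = 188928=2^9 * 3^2*41^1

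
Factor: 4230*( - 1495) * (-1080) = 6829758000 =2^4*3^5*5^3*13^1*23^1*47^1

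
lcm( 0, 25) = 0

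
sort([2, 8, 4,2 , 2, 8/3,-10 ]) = [ - 10, 2,2, 2, 8/3, 4, 8]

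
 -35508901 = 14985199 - 50494100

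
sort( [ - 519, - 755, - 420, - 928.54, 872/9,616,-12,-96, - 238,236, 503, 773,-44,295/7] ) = [ -928.54,-755, - 519, -420, - 238, - 96, - 44,  -  12,295/7,872/9, 236,503,616,773] 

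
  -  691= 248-939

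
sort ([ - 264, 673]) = [ - 264,  673]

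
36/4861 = 36/4861 = 0.01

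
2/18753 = 2/18753 = 0.00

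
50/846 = 25/423 = 0.06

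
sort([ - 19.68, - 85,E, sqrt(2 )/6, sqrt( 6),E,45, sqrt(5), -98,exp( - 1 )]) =[ - 98,-85, - 19.68, sqrt ( 2)/6,exp (  -  1 ), sqrt(5 ), sqrt(6) , E, E, 45 ] 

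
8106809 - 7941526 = 165283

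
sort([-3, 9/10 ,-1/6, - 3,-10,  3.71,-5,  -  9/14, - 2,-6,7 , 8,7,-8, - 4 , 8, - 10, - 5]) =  [ - 10,  -  10, - 8, - 6,  -  5,-5,  -  4,-3, - 3,-2,-9/14,  -  1/6,9/10,  3.71,7, 7,8,8 ]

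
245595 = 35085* 7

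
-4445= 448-4893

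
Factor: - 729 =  - 3^6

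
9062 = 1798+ 7264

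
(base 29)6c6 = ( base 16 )1518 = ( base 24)990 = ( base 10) 5400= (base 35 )4ea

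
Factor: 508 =2^2*127^1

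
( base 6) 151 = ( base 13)52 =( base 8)103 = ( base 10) 67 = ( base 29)29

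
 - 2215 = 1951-4166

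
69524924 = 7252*9587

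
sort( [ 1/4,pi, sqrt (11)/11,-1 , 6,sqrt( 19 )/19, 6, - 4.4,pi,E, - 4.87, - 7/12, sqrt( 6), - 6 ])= [ - 6, - 4.87, - 4.4, - 1,-7/12, sqrt(19)/19,1/4,sqrt( 11 ) /11,sqrt(6), E,  pi,  pi, 6 , 6 ] 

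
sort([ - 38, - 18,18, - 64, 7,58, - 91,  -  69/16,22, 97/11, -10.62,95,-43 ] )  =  [ - 91, - 64,-43, - 38, - 18 , - 10.62, - 69/16, 7,97/11,18,22,58,  95] 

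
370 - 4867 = - 4497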